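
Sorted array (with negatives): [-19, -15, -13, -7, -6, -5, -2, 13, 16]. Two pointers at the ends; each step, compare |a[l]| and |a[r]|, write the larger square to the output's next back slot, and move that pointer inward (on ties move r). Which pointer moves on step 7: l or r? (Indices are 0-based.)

[0,8] |-19|>|16| out[8]=361 → l++
[1,8] |-15|<=|16| out[7]=256 → r--
[1,7] |-15|>|13| out[6]=225 → l++
[2,7] |-13|<=|13| out[5]=169 → r--
[2,6] |-13|>|-2| out[4]=169 → l++
[3,6] |-7|>|-2| out[3]=49 → l++
[4,6] |-6|>|-2| out[2]=36 → l++

l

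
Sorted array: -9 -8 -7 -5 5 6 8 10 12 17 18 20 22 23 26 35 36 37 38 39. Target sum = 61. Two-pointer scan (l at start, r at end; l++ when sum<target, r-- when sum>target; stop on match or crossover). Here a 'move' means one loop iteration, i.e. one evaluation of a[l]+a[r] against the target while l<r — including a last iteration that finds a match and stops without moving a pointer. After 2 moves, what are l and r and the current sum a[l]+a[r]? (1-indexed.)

[1,20] -9+39=30 <61 → l++
[2,20] -8+39=31 <61 → l++

l=3, r=20, sum=32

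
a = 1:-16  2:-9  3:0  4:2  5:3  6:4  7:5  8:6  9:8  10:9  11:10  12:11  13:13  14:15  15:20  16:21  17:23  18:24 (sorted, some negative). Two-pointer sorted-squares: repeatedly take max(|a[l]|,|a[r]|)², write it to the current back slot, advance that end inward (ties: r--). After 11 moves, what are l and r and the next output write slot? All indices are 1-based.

l=1 r=18: |-16|<=|24| out[18]=576, r--
l=1 r=17: |-16|<=|23| out[17]=529, r--
l=1 r=16: |-16|<=|21| out[16]=441, r--
l=1 r=15: |-16|<=|20| out[15]=400, r--
l=1 r=14: |-16|>|15| out[14]=256, l++
l=2 r=14: |-9|<=|15| out[13]=225, r--
l=2 r=13: |-9|<=|13| out[12]=169, r--
l=2 r=12: |-9|<=|11| out[11]=121, r--
l=2 r=11: |-9|<=|10| out[10]=100, r--
l=2 r=10: |-9|<=|9| out[9]=81, r--
l=2 r=9: |-9|>|8| out[8]=81, l++

l=3, r=9, next write slot=7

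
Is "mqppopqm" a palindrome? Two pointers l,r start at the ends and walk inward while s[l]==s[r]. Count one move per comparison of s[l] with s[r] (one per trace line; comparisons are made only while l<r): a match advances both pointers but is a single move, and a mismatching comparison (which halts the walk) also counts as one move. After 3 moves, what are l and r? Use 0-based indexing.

[0,7] 'm'=='m' → l++,r--
[1,6] 'q'=='q' → l++,r--
[2,5] 'p'=='p' → l++,r--

l=3, r=4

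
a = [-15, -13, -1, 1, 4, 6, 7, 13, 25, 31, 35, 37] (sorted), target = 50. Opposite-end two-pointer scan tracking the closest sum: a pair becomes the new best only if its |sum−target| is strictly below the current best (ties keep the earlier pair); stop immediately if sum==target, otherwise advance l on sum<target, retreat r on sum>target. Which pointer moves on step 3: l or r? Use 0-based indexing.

l

l=0 r=11: -15+37=22 d=28 *, l++
l=1 r=11: -13+37=24 d=26 *, l++
l=2 r=11: -1+37=36 d=14 *, l++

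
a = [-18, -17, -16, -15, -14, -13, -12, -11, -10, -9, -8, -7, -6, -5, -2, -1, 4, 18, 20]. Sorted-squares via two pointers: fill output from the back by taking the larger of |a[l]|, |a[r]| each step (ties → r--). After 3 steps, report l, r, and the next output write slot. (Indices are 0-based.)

l=0 r=18: |-18|<=|20| out[18]=400, r--
l=0 r=17: |-18|<=|18| out[17]=324, r--
l=0 r=16: |-18|>|4| out[16]=324, l++

l=1, r=16, next write slot=15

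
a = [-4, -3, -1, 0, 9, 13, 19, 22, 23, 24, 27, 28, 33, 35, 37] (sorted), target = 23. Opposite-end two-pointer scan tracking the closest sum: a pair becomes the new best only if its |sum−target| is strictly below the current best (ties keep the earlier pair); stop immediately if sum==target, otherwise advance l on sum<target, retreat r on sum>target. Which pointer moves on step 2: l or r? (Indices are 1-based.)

r

[1,15] -4+37=33 d=10 * → r--
[1,14] -4+35=31 d=8 * → r--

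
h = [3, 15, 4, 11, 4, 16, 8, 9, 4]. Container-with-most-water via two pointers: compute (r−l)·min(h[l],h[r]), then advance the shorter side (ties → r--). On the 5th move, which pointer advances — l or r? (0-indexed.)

l

[0,8] min(3,4)*8=24 best=24 * → l++
[1,8] min(15,4)*7=28 best=28 * → r--
[1,7] min(15,9)*6=54 best=54 * → r--
[1,6] min(15,8)*5=40 best=54 → r--
[1,5] min(15,16)*4=60 best=60 * → l++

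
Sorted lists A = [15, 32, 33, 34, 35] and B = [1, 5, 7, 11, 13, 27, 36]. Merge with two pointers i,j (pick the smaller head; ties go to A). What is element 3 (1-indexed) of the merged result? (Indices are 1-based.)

merged[3] = 7

[i=1,j=1] A[i]=15>B[j]=1 take 1 → j++
[i=1,j=2] A[i]=15>B[j]=5 take 5 → j++
[i=1,j=3] A[i]=15>B[j]=7 take 7 → j++
[i=1,j=4] A[i]=15>B[j]=11 take 11 → j++
[i=1,j=5] A[i]=15>B[j]=13 take 13 → j++
[i=1,j=6] A[i]=15<=B[j]=27 take 15 → i++
[i=2,j=6] A[i]=32>B[j]=27 take 27 → j++
[i=2,j=7] A[i]=32<=B[j]=36 take 32 → i++
[i=3,j=7] A[i]=33<=B[j]=36 take 33 → i++
[i=4,j=7] A[i]=34<=B[j]=36 take 34 → i++
[i=5,j=7] A[i]=35<=B[j]=36 take 35 → i++
[i=6,j=7] A done, take B[j]=36 → j++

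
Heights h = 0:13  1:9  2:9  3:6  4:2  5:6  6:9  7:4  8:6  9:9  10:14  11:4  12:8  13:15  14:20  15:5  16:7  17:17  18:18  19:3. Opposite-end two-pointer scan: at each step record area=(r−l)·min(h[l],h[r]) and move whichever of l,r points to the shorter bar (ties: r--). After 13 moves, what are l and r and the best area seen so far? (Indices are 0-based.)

l=0 r=19: min(13,3)*19=57 best=57 *, r--
l=0 r=18: min(13,18)*18=234 best=234 *, l++
l=1 r=18: min(9,18)*17=153 best=234, l++
l=2 r=18: min(9,18)*16=144 best=234, l++
l=3 r=18: min(6,18)*15=90 best=234, l++
l=4 r=18: min(2,18)*14=28 best=234, l++
l=5 r=18: min(6,18)*13=78 best=234, l++
l=6 r=18: min(9,18)*12=108 best=234, l++
l=7 r=18: min(4,18)*11=44 best=234, l++
l=8 r=18: min(6,18)*10=60 best=234, l++
l=9 r=18: min(9,18)*9=81 best=234, l++
l=10 r=18: min(14,18)*8=112 best=234, l++
l=11 r=18: min(4,18)*7=28 best=234, l++

l=12, r=18, best area=234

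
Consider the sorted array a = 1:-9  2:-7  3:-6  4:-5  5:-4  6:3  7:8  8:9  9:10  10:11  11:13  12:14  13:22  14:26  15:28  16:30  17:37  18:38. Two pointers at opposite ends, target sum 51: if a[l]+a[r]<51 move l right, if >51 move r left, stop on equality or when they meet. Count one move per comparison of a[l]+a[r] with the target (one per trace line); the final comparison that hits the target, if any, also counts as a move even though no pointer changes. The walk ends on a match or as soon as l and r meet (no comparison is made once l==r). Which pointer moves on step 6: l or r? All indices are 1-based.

[1,18] -9+38=29 <51 → l++
[2,18] -7+38=31 <51 → l++
[3,18] -6+38=32 <51 → l++
[4,18] -5+38=33 <51 → l++
[5,18] -4+38=34 <51 → l++
[6,18] 3+38=41 <51 → l++

l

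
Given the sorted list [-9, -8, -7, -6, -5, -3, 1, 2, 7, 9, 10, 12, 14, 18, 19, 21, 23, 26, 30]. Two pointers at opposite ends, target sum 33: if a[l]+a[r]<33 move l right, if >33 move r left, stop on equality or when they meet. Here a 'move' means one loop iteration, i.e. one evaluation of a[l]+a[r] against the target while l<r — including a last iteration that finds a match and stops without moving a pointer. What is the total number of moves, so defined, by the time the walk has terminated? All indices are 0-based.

l=0 r=18: -9+30=21 <33, l++
l=1 r=18: -8+30=22 <33, l++
l=2 r=18: -7+30=23 <33, l++
l=3 r=18: -6+30=24 <33, l++
l=4 r=18: -5+30=25 <33, l++
l=5 r=18: -3+30=27 <33, l++
l=6 r=18: 1+30=31 <33, l++
l=7 r=18: 2+30=32 <33, l++
l=8 r=18: 7+30=37 >33, r--
l=8 r=17: 7+26=33, found

10 moves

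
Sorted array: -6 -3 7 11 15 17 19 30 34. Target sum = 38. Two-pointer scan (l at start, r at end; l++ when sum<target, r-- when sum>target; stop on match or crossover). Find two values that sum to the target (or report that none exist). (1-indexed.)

no pair

l=1 r=9: -6+34=28 <38, l++
l=2 r=9: -3+34=31 <38, l++
l=3 r=9: 7+34=41 >38, r--
l=3 r=8: 7+30=37 <38, l++
l=4 r=8: 11+30=41 >38, r--
l=4 r=7: 11+19=30 <38, l++
l=5 r=7: 15+19=34 <38, l++
l=6 r=7: 17+19=36 <38, l++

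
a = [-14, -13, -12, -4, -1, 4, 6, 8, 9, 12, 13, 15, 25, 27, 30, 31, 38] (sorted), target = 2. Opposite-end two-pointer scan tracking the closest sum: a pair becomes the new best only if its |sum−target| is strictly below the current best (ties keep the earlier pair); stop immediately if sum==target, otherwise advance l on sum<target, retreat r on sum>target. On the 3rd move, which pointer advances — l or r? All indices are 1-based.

r

[1,17] -14+38=24 d=22 * → r--
[1,16] -14+31=17 d=15 * → r--
[1,15] -14+30=16 d=14 * → r--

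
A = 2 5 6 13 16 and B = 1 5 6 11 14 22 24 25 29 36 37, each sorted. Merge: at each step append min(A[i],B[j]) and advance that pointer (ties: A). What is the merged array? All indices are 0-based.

i=0 j=0: A[i]=2>B[j]=1 take 1, j++
i=0 j=1: A[i]=2<=B[j]=5 take 2, i++
i=1 j=1: A[i]=5<=B[j]=5 take 5, i++
i=2 j=1: A[i]=6>B[j]=5 take 5, j++
i=2 j=2: A[i]=6<=B[j]=6 take 6, i++
i=3 j=2: A[i]=13>B[j]=6 take 6, j++
i=3 j=3: A[i]=13>B[j]=11 take 11, j++
i=3 j=4: A[i]=13<=B[j]=14 take 13, i++
i=4 j=4: A[i]=16>B[j]=14 take 14, j++
i=4 j=5: A[i]=16<=B[j]=22 take 16, i++
i=5 j=5: A done, take B[j]=22, j++
i=5 j=6: A done, take B[j]=24, j++
i=5 j=7: A done, take B[j]=25, j++
i=5 j=8: A done, take B[j]=29, j++
i=5 j=9: A done, take B[j]=36, j++
i=5 j=10: A done, take B[j]=37, j++

[1, 2, 5, 5, 6, 6, 11, 13, 14, 16, 22, 24, 25, 29, 36, 37]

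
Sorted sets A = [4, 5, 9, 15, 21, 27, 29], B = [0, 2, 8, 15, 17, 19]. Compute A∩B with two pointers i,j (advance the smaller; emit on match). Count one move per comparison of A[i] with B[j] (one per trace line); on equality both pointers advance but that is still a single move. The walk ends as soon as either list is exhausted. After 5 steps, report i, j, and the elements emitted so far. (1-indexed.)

[i=1,j=1] 4>0 → j++
[i=1,j=2] 4>2 → j++
[i=1,j=3] 4<8 → i++
[i=2,j=3] 5<8 → i++
[i=3,j=3] 9>8 → j++

i=3, j=4, emitted=[]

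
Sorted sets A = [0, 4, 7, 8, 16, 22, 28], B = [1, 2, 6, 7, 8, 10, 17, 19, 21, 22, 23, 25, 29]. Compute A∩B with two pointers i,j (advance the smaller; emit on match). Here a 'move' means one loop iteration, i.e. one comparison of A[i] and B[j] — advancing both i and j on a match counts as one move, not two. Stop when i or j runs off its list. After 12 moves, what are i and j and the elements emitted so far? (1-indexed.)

i=6, j=10, emitted=[7, 8]

[i=1,j=1] 0<1 → i++
[i=2,j=1] 4>1 → j++
[i=2,j=2] 4>2 → j++
[i=2,j=3] 4<6 → i++
[i=3,j=3] 7>6 → j++
[i=3,j=4] 7==7 emit → i++,j++
[i=4,j=5] 8==8 emit → i++,j++
[i=5,j=6] 16>10 → j++
[i=5,j=7] 16<17 → i++
[i=6,j=7] 22>17 → j++
[i=6,j=8] 22>19 → j++
[i=6,j=9] 22>21 → j++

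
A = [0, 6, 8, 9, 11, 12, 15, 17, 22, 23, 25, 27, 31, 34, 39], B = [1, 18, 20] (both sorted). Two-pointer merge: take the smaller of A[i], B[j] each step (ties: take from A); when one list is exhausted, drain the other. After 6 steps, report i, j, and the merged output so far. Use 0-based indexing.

i=5, j=1, merged so far=[0, 1, 6, 8, 9, 11]

[i=0,j=0] A[i]=0<=B[j]=1 take 0 → i++
[i=1,j=0] A[i]=6>B[j]=1 take 1 → j++
[i=1,j=1] A[i]=6<=B[j]=18 take 6 → i++
[i=2,j=1] A[i]=8<=B[j]=18 take 8 → i++
[i=3,j=1] A[i]=9<=B[j]=18 take 9 → i++
[i=4,j=1] A[i]=11<=B[j]=18 take 11 → i++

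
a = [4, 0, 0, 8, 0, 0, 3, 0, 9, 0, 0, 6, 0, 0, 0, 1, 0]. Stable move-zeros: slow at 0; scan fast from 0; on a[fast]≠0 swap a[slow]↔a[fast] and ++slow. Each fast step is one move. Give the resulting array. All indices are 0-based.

slow=0 fast=0: a[fast]=4≠0 swap→a[0]=4, slow++,fast++
slow=1 fast=1: a[fast]=0, fast++
slow=1 fast=2: a[fast]=0, fast++
slow=1 fast=3: a[fast]=8≠0 swap→a[1]=8, slow++,fast++
slow=2 fast=4: a[fast]=0, fast++
slow=2 fast=5: a[fast]=0, fast++
slow=2 fast=6: a[fast]=3≠0 swap→a[2]=3, slow++,fast++
slow=3 fast=7: a[fast]=0, fast++
slow=3 fast=8: a[fast]=9≠0 swap→a[3]=9, slow++,fast++
slow=4 fast=9: a[fast]=0, fast++
slow=4 fast=10: a[fast]=0, fast++
slow=4 fast=11: a[fast]=6≠0 swap→a[4]=6, slow++,fast++
slow=5 fast=12: a[fast]=0, fast++
slow=5 fast=13: a[fast]=0, fast++
slow=5 fast=14: a[fast]=0, fast++
slow=5 fast=15: a[fast]=1≠0 swap→a[5]=1, slow++,fast++
slow=6 fast=16: a[fast]=0, fast++

[4, 8, 3, 9, 6, 1, 0, 0, 0, 0, 0, 0, 0, 0, 0, 0, 0]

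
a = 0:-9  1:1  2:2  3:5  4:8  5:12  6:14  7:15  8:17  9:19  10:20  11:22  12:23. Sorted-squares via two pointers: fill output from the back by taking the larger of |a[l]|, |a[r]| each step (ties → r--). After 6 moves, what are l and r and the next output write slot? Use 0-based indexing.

[0,12] |-9|<=|23| out[12]=529 → r--
[0,11] |-9|<=|22| out[11]=484 → r--
[0,10] |-9|<=|20| out[10]=400 → r--
[0,9] |-9|<=|19| out[9]=361 → r--
[0,8] |-9|<=|17| out[8]=289 → r--
[0,7] |-9|<=|15| out[7]=225 → r--

l=0, r=6, next write slot=6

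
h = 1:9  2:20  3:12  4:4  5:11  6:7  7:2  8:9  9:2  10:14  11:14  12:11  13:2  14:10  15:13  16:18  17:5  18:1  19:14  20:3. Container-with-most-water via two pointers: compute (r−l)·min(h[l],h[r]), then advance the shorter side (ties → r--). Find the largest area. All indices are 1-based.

max area = 252

l=1 r=20: min(9,3)*19=57 best=57 *, r--
l=1 r=19: min(9,14)*18=162 best=162 *, l++
l=2 r=19: min(20,14)*17=238 best=238 *, r--
l=2 r=18: min(20,1)*16=16 best=238, r--
l=2 r=17: min(20,5)*15=75 best=238, r--
l=2 r=16: min(20,18)*14=252 best=252 *, r--
l=2 r=15: min(20,13)*13=169 best=252, r--
l=2 r=14: min(20,10)*12=120 best=252, r--
l=2 r=13: min(20,2)*11=22 best=252, r--
l=2 r=12: min(20,11)*10=110 best=252, r--
l=2 r=11: min(20,14)*9=126 best=252, r--
l=2 r=10: min(20,14)*8=112 best=252, r--
l=2 r=9: min(20,2)*7=14 best=252, r--
l=2 r=8: min(20,9)*6=54 best=252, r--
l=2 r=7: min(20,2)*5=10 best=252, r--
l=2 r=6: min(20,7)*4=28 best=252, r--
l=2 r=5: min(20,11)*3=33 best=252, r--
l=2 r=4: min(20,4)*2=8 best=252, r--
l=2 r=3: min(20,12)*1=12 best=252, r--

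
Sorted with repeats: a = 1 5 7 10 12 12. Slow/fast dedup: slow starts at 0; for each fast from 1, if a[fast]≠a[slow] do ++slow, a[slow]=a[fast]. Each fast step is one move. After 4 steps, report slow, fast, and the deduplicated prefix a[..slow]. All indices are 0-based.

slow=4, fast=5, prefix=[1, 5, 7, 10, 12]

slow=0 fast=1: a[fast]=5≠a[slow]=1 write a[1]=5, slow++,fast++
slow=1 fast=2: a[fast]=7≠a[slow]=5 write a[2]=7, slow++,fast++
slow=2 fast=3: a[fast]=10≠a[slow]=7 write a[3]=10, slow++,fast++
slow=3 fast=4: a[fast]=12≠a[slow]=10 write a[4]=12, slow++,fast++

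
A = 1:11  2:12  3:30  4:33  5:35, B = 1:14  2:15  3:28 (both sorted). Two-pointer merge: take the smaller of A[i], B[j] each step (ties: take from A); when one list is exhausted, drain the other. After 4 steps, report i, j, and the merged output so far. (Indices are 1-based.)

i=1 j=1: A[i]=11<=B[j]=14 take 11, i++
i=2 j=1: A[i]=12<=B[j]=14 take 12, i++
i=3 j=1: A[i]=30>B[j]=14 take 14, j++
i=3 j=2: A[i]=30>B[j]=15 take 15, j++

i=3, j=3, merged so far=[11, 12, 14, 15]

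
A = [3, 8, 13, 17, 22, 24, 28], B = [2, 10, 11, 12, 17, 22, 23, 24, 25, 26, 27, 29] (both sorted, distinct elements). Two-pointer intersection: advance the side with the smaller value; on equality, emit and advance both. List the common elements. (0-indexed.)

intersection = [17, 22, 24]

i=0 j=0: 3>2, j++
i=0 j=1: 3<10, i++
i=1 j=1: 8<10, i++
i=2 j=1: 13>10, j++
i=2 j=2: 13>11, j++
i=2 j=3: 13>12, j++
i=2 j=4: 13<17, i++
i=3 j=4: 17==17 emit, i++,j++
i=4 j=5: 22==22 emit, i++,j++
i=5 j=6: 24>23, j++
i=5 j=7: 24==24 emit, i++,j++
i=6 j=8: 28>25, j++
i=6 j=9: 28>26, j++
i=6 j=10: 28>27, j++
i=6 j=11: 28<29, i++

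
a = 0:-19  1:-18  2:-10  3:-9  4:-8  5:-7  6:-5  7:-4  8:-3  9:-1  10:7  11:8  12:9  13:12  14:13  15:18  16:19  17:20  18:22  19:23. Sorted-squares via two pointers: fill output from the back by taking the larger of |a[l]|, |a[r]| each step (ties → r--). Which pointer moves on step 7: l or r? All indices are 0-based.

l=0 r=19: |-19|<=|23| out[19]=529, r--
l=0 r=18: |-19|<=|22| out[18]=484, r--
l=0 r=17: |-19|<=|20| out[17]=400, r--
l=0 r=16: |-19|<=|19| out[16]=361, r--
l=0 r=15: |-19|>|18| out[15]=361, l++
l=1 r=15: |-18|<=|18| out[14]=324, r--
l=1 r=14: |-18|>|13| out[13]=324, l++

l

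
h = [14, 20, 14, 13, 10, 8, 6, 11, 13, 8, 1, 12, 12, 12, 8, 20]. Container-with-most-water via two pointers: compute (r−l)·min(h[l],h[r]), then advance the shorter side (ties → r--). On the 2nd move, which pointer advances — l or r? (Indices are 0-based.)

r

l=0 r=15: min(14,20)*15=210 best=210 *, l++
l=1 r=15: min(20,20)*14=280 best=280 *, r--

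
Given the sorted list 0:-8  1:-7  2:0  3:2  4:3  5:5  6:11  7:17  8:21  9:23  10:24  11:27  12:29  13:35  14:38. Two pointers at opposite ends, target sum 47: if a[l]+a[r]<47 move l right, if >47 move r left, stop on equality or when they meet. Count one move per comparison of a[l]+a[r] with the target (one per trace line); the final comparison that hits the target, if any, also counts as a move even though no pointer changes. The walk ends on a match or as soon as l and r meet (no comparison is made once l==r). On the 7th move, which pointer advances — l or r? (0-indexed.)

r

l=0 r=14: -8+38=30 <47, l++
l=1 r=14: -7+38=31 <47, l++
l=2 r=14: 0+38=38 <47, l++
l=3 r=14: 2+38=40 <47, l++
l=4 r=14: 3+38=41 <47, l++
l=5 r=14: 5+38=43 <47, l++
l=6 r=14: 11+38=49 >47, r--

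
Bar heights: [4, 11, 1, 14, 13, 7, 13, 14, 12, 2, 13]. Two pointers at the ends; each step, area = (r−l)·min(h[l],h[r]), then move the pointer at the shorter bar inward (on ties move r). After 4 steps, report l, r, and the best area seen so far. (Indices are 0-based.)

l=3, r=9, best area=99

[0,10] min(4,13)*10=40 best=40 * → l++
[1,10] min(11,13)*9=99 best=99 * → l++
[2,10] min(1,13)*8=8 best=99 → l++
[3,10] min(14,13)*7=91 best=99 → r--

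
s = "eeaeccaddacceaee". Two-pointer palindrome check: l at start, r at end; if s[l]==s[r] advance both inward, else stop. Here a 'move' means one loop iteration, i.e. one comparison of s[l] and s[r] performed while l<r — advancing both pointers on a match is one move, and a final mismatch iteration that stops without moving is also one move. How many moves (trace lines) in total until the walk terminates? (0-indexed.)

8 moves

[0,15] 'e'=='e' → l++,r--
[1,14] 'e'=='e' → l++,r--
[2,13] 'a'=='a' → l++,r--
[3,12] 'e'=='e' → l++,r--
[4,11] 'c'=='c' → l++,r--
[5,10] 'c'=='c' → l++,r--
[6,9] 'a'=='a' → l++,r--
[7,8] 'd'=='d' → l++,r--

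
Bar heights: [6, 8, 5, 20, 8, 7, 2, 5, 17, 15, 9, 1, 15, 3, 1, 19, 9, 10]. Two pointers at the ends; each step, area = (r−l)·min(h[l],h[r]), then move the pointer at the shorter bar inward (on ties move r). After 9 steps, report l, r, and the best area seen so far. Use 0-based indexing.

l=3, r=11, best area=228

[0,17] min(6,10)*17=102 best=102 * → l++
[1,17] min(8,10)*16=128 best=128 * → l++
[2,17] min(5,10)*15=75 best=128 → l++
[3,17] min(20,10)*14=140 best=140 * → r--
[3,16] min(20,9)*13=117 best=140 → r--
[3,15] min(20,19)*12=228 best=228 * → r--
[3,14] min(20,1)*11=11 best=228 → r--
[3,13] min(20,3)*10=30 best=228 → r--
[3,12] min(20,15)*9=135 best=228 → r--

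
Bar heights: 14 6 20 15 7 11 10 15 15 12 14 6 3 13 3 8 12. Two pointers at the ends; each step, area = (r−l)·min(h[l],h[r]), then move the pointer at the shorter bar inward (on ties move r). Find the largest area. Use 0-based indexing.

max area = 192

[0,16] min(14,12)*16=192 best=192 * → r--
[0,15] min(14,8)*15=120 best=192 → r--
[0,14] min(14,3)*14=42 best=192 → r--
[0,13] min(14,13)*13=169 best=192 → r--
[0,12] min(14,3)*12=36 best=192 → r--
[0,11] min(14,6)*11=66 best=192 → r--
[0,10] min(14,14)*10=140 best=192 → r--
[0,9] min(14,12)*9=108 best=192 → r--
[0,8] min(14,15)*8=112 best=192 → l++
[1,8] min(6,15)*7=42 best=192 → l++
[2,8] min(20,15)*6=90 best=192 → r--
[2,7] min(20,15)*5=75 best=192 → r--
[2,6] min(20,10)*4=40 best=192 → r--
[2,5] min(20,11)*3=33 best=192 → r--
[2,4] min(20,7)*2=14 best=192 → r--
[2,3] min(20,15)*1=15 best=192 → r--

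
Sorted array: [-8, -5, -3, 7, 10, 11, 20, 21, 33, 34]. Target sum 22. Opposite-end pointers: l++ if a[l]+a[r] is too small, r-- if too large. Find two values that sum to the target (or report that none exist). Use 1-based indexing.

no pair

l=1 r=10: -8+34=26 >22, r--
l=1 r=9: -8+33=25 >22, r--
l=1 r=8: -8+21=13 <22, l++
l=2 r=8: -5+21=16 <22, l++
l=3 r=8: -3+21=18 <22, l++
l=4 r=8: 7+21=28 >22, r--
l=4 r=7: 7+20=27 >22, r--
l=4 r=6: 7+11=18 <22, l++
l=5 r=6: 10+11=21 <22, l++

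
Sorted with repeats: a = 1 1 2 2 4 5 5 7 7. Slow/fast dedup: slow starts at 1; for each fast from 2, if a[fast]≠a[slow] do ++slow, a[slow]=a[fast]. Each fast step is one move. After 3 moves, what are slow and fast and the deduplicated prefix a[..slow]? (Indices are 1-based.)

(s=1,f=2) a[fast]=1=a[slow] dup → fast++
(s=1,f=3) a[fast]=2≠a[slow]=1 write a[2]=2 → slow++,fast++
(s=2,f=4) a[fast]=2=a[slow] dup → fast++

slow=2, fast=5, prefix=[1, 2]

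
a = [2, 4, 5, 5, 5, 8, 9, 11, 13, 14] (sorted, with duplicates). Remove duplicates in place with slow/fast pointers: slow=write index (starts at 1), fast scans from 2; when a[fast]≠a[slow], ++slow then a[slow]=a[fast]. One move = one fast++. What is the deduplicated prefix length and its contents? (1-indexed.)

slow=1 fast=2: a[fast]=4≠a[slow]=2 write a[2]=4, slow++,fast++
slow=2 fast=3: a[fast]=5≠a[slow]=4 write a[3]=5, slow++,fast++
slow=3 fast=4: a[fast]=5=a[slow] dup, fast++
slow=3 fast=5: a[fast]=5=a[slow] dup, fast++
slow=3 fast=6: a[fast]=8≠a[slow]=5 write a[4]=8, slow++,fast++
slow=4 fast=7: a[fast]=9≠a[slow]=8 write a[5]=9, slow++,fast++
slow=5 fast=8: a[fast]=11≠a[slow]=9 write a[6]=11, slow++,fast++
slow=6 fast=9: a[fast]=13≠a[slow]=11 write a[7]=13, slow++,fast++
slow=7 fast=10: a[fast]=14≠a[slow]=13 write a[8]=14, slow++,fast++

length 8; prefix = [2, 4, 5, 8, 9, 11, 13, 14]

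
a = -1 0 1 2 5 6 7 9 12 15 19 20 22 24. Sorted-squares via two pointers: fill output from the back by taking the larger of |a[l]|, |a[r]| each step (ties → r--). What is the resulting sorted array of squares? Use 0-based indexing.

l=0 r=13: |-1|<=|24| out[13]=576, r--
l=0 r=12: |-1|<=|22| out[12]=484, r--
l=0 r=11: |-1|<=|20| out[11]=400, r--
l=0 r=10: |-1|<=|19| out[10]=361, r--
l=0 r=9: |-1|<=|15| out[9]=225, r--
l=0 r=8: |-1|<=|12| out[8]=144, r--
l=0 r=7: |-1|<=|9| out[7]=81, r--
l=0 r=6: |-1|<=|7| out[6]=49, r--
l=0 r=5: |-1|<=|6| out[5]=36, r--
l=0 r=4: |-1|<=|5| out[4]=25, r--
l=0 r=3: |-1|<=|2| out[3]=4, r--
l=0 r=2: |-1|<=|1| out[2]=1, r--
l=0 r=1: |-1|>|0| out[1]=1, l++
l=1 r=1: |0|<=|0| out[0]=0, r--

[0, 1, 1, 4, 25, 36, 49, 81, 144, 225, 361, 400, 484, 576]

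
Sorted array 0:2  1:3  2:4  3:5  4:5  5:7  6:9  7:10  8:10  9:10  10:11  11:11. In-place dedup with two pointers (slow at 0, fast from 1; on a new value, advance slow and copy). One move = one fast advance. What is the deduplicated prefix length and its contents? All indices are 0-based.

slow=0 fast=1: a[fast]=3≠a[slow]=2 write a[1]=3, slow++,fast++
slow=1 fast=2: a[fast]=4≠a[slow]=3 write a[2]=4, slow++,fast++
slow=2 fast=3: a[fast]=5≠a[slow]=4 write a[3]=5, slow++,fast++
slow=3 fast=4: a[fast]=5=a[slow] dup, fast++
slow=3 fast=5: a[fast]=7≠a[slow]=5 write a[4]=7, slow++,fast++
slow=4 fast=6: a[fast]=9≠a[slow]=7 write a[5]=9, slow++,fast++
slow=5 fast=7: a[fast]=10≠a[slow]=9 write a[6]=10, slow++,fast++
slow=6 fast=8: a[fast]=10=a[slow] dup, fast++
slow=6 fast=9: a[fast]=10=a[slow] dup, fast++
slow=6 fast=10: a[fast]=11≠a[slow]=10 write a[7]=11, slow++,fast++
slow=7 fast=11: a[fast]=11=a[slow] dup, fast++

length 8; prefix = [2, 3, 4, 5, 7, 9, 10, 11]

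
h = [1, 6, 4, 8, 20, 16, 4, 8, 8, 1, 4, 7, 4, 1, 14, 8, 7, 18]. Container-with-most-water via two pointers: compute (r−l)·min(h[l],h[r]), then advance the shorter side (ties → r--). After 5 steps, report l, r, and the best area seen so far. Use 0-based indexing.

l=4, r=16, best area=234

l=0 r=17: min(1,18)*17=17 best=17 *, l++
l=1 r=17: min(6,18)*16=96 best=96 *, l++
l=2 r=17: min(4,18)*15=60 best=96, l++
l=3 r=17: min(8,18)*14=112 best=112 *, l++
l=4 r=17: min(20,18)*13=234 best=234 *, r--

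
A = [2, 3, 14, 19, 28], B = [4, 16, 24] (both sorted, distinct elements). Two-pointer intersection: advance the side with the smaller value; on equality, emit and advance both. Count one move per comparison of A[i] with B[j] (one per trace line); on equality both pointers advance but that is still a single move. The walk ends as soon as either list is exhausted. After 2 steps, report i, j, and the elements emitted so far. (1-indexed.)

i=3, j=1, emitted=[]

i=1 j=1: 2<4, i++
i=2 j=1: 3<4, i++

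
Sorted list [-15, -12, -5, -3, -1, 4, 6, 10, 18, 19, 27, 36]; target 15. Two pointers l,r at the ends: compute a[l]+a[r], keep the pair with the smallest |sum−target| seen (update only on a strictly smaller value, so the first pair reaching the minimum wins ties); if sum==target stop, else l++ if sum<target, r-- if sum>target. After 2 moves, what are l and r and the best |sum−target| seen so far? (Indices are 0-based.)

[0,11] -15+36=21 d=6 * → r--
[0,10] -15+27=12 d=3 * → l++

l=1, r=10, best |Δ|=3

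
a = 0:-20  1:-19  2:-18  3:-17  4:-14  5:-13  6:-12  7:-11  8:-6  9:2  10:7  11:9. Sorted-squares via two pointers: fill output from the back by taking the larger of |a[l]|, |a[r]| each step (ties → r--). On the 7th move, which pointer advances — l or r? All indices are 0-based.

l=0 r=11: |-20|>|9| out[11]=400, l++
l=1 r=11: |-19|>|9| out[10]=361, l++
l=2 r=11: |-18|>|9| out[9]=324, l++
l=3 r=11: |-17|>|9| out[8]=289, l++
l=4 r=11: |-14|>|9| out[7]=196, l++
l=5 r=11: |-13|>|9| out[6]=169, l++
l=6 r=11: |-12|>|9| out[5]=144, l++

l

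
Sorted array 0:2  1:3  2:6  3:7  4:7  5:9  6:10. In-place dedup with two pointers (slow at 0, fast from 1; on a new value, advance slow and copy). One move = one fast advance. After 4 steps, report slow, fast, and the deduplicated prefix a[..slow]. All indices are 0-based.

(s=0,f=1) a[fast]=3≠a[slow]=2 write a[1]=3 → slow++,fast++
(s=1,f=2) a[fast]=6≠a[slow]=3 write a[2]=6 → slow++,fast++
(s=2,f=3) a[fast]=7≠a[slow]=6 write a[3]=7 → slow++,fast++
(s=3,f=4) a[fast]=7=a[slow] dup → fast++

slow=3, fast=5, prefix=[2, 3, 6, 7]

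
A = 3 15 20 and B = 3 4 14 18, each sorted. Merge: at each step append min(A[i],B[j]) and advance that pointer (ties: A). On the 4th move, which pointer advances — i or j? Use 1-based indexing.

[i=1,j=1] A[i]=3<=B[j]=3 take 3 → i++
[i=2,j=1] A[i]=15>B[j]=3 take 3 → j++
[i=2,j=2] A[i]=15>B[j]=4 take 4 → j++
[i=2,j=3] A[i]=15>B[j]=14 take 14 → j++

j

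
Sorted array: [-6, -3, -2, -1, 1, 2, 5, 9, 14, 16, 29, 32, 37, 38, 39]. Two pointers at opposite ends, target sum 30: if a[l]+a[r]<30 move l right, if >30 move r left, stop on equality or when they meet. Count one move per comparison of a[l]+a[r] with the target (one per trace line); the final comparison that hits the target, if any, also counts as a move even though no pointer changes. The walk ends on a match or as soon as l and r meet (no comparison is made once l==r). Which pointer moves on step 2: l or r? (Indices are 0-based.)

r

[0,14] -6+39=33 >30 → r--
[0,13] -6+38=32 >30 → r--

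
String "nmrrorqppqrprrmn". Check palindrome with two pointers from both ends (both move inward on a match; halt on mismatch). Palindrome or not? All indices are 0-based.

not a palindrome (mismatch at 4,11)

[0,15] 'n'=='n' → l++,r--
[1,14] 'm'=='m' → l++,r--
[2,13] 'r'=='r' → l++,r--
[3,12] 'r'=='r' → l++,r--
[4,11] 'o'!='p' → stop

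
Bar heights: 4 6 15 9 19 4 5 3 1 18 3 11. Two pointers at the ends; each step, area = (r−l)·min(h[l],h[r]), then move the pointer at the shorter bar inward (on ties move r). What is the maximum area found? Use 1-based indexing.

[1,12] min(4,11)*11=44 best=44 * → l++
[2,12] min(6,11)*10=60 best=60 * → l++
[3,12] min(15,11)*9=99 best=99 * → r--
[3,11] min(15,3)*8=24 best=99 → r--
[3,10] min(15,18)*7=105 best=105 * → l++
[4,10] min(9,18)*6=54 best=105 → l++
[5,10] min(19,18)*5=90 best=105 → r--
[5,9] min(19,1)*4=4 best=105 → r--
[5,8] min(19,3)*3=9 best=105 → r--
[5,7] min(19,5)*2=10 best=105 → r--
[5,6] min(19,4)*1=4 best=105 → r--

max area = 105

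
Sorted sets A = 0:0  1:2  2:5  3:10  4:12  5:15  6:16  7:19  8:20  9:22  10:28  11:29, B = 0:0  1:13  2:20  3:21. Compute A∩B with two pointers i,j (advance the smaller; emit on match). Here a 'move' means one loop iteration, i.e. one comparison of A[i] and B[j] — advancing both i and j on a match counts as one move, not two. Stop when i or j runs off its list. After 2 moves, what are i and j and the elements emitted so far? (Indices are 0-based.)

i=2, j=1, emitted=[0]

[i=0,j=0] 0==0 emit → i++,j++
[i=1,j=1] 2<13 → i++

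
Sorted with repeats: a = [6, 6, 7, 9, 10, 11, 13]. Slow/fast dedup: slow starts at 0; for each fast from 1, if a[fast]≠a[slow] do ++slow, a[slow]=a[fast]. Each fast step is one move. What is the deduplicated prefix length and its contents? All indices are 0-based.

length 6; prefix = [6, 7, 9, 10, 11, 13]

(s=0,f=1) a[fast]=6=a[slow] dup → fast++
(s=0,f=2) a[fast]=7≠a[slow]=6 write a[1]=7 → slow++,fast++
(s=1,f=3) a[fast]=9≠a[slow]=7 write a[2]=9 → slow++,fast++
(s=2,f=4) a[fast]=10≠a[slow]=9 write a[3]=10 → slow++,fast++
(s=3,f=5) a[fast]=11≠a[slow]=10 write a[4]=11 → slow++,fast++
(s=4,f=6) a[fast]=13≠a[slow]=11 write a[5]=13 → slow++,fast++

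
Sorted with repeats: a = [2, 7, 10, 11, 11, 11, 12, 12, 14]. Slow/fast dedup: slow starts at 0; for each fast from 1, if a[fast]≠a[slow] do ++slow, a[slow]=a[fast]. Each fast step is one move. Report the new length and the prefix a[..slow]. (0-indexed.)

(s=0,f=1) a[fast]=7≠a[slow]=2 write a[1]=7 → slow++,fast++
(s=1,f=2) a[fast]=10≠a[slow]=7 write a[2]=10 → slow++,fast++
(s=2,f=3) a[fast]=11≠a[slow]=10 write a[3]=11 → slow++,fast++
(s=3,f=4) a[fast]=11=a[slow] dup → fast++
(s=3,f=5) a[fast]=11=a[slow] dup → fast++
(s=3,f=6) a[fast]=12≠a[slow]=11 write a[4]=12 → slow++,fast++
(s=4,f=7) a[fast]=12=a[slow] dup → fast++
(s=4,f=8) a[fast]=14≠a[slow]=12 write a[5]=14 → slow++,fast++

length 6; prefix = [2, 7, 10, 11, 12, 14]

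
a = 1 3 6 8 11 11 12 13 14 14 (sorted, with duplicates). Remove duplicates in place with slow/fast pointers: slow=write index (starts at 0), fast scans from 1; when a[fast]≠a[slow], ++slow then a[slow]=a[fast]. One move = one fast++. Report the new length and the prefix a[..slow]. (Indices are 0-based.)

length 8; prefix = [1, 3, 6, 8, 11, 12, 13, 14]

(s=0,f=1) a[fast]=3≠a[slow]=1 write a[1]=3 → slow++,fast++
(s=1,f=2) a[fast]=6≠a[slow]=3 write a[2]=6 → slow++,fast++
(s=2,f=3) a[fast]=8≠a[slow]=6 write a[3]=8 → slow++,fast++
(s=3,f=4) a[fast]=11≠a[slow]=8 write a[4]=11 → slow++,fast++
(s=4,f=5) a[fast]=11=a[slow] dup → fast++
(s=4,f=6) a[fast]=12≠a[slow]=11 write a[5]=12 → slow++,fast++
(s=5,f=7) a[fast]=13≠a[slow]=12 write a[6]=13 → slow++,fast++
(s=6,f=8) a[fast]=14≠a[slow]=13 write a[7]=14 → slow++,fast++
(s=7,f=9) a[fast]=14=a[slow] dup → fast++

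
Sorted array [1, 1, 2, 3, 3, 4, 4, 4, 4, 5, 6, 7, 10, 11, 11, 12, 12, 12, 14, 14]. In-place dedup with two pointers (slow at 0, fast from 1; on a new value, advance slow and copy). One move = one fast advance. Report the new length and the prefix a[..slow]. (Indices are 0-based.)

slow=0 fast=1: a[fast]=1=a[slow] dup, fast++
slow=0 fast=2: a[fast]=2≠a[slow]=1 write a[1]=2, slow++,fast++
slow=1 fast=3: a[fast]=3≠a[slow]=2 write a[2]=3, slow++,fast++
slow=2 fast=4: a[fast]=3=a[slow] dup, fast++
slow=2 fast=5: a[fast]=4≠a[slow]=3 write a[3]=4, slow++,fast++
slow=3 fast=6: a[fast]=4=a[slow] dup, fast++
slow=3 fast=7: a[fast]=4=a[slow] dup, fast++
slow=3 fast=8: a[fast]=4=a[slow] dup, fast++
slow=3 fast=9: a[fast]=5≠a[slow]=4 write a[4]=5, slow++,fast++
slow=4 fast=10: a[fast]=6≠a[slow]=5 write a[5]=6, slow++,fast++
slow=5 fast=11: a[fast]=7≠a[slow]=6 write a[6]=7, slow++,fast++
slow=6 fast=12: a[fast]=10≠a[slow]=7 write a[7]=10, slow++,fast++
slow=7 fast=13: a[fast]=11≠a[slow]=10 write a[8]=11, slow++,fast++
slow=8 fast=14: a[fast]=11=a[slow] dup, fast++
slow=8 fast=15: a[fast]=12≠a[slow]=11 write a[9]=12, slow++,fast++
slow=9 fast=16: a[fast]=12=a[slow] dup, fast++
slow=9 fast=17: a[fast]=12=a[slow] dup, fast++
slow=9 fast=18: a[fast]=14≠a[slow]=12 write a[10]=14, slow++,fast++
slow=10 fast=19: a[fast]=14=a[slow] dup, fast++

length 11; prefix = [1, 2, 3, 4, 5, 6, 7, 10, 11, 12, 14]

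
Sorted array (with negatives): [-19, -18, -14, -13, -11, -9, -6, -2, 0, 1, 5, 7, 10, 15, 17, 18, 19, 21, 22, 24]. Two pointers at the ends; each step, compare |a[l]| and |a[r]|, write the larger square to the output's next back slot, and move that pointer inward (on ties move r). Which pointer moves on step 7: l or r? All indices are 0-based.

l=0 r=19: |-19|<=|24| out[19]=576, r--
l=0 r=18: |-19|<=|22| out[18]=484, r--
l=0 r=17: |-19|<=|21| out[17]=441, r--
l=0 r=16: |-19|<=|19| out[16]=361, r--
l=0 r=15: |-19|>|18| out[15]=361, l++
l=1 r=15: |-18|<=|18| out[14]=324, r--
l=1 r=14: |-18|>|17| out[13]=324, l++

l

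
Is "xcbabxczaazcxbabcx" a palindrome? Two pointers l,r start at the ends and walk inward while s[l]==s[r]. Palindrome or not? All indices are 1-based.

[1,18] 'x'=='x' → l++,r--
[2,17] 'c'=='c' → l++,r--
[3,16] 'b'=='b' → l++,r--
[4,15] 'a'=='a' → l++,r--
[5,14] 'b'=='b' → l++,r--
[6,13] 'x'=='x' → l++,r--
[7,12] 'c'=='c' → l++,r--
[8,11] 'z'=='z' → l++,r--
[9,10] 'a'=='a' → l++,r--

palindrome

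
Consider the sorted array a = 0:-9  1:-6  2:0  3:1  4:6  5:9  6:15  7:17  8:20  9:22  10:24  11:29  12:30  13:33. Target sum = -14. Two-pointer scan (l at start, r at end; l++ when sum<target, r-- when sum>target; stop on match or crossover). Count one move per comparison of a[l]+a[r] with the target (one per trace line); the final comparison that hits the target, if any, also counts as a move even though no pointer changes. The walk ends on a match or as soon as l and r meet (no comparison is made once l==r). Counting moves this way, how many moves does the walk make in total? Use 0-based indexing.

13 moves

l=0 r=13: -9+33=24 >-14, r--
l=0 r=12: -9+30=21 >-14, r--
l=0 r=11: -9+29=20 >-14, r--
l=0 r=10: -9+24=15 >-14, r--
l=0 r=9: -9+22=13 >-14, r--
l=0 r=8: -9+20=11 >-14, r--
l=0 r=7: -9+17=8 >-14, r--
l=0 r=6: -9+15=6 >-14, r--
l=0 r=5: -9+9=0 >-14, r--
l=0 r=4: -9+6=-3 >-14, r--
l=0 r=3: -9+1=-8 >-14, r--
l=0 r=2: -9+0=-9 >-14, r--
l=0 r=1: -9+-6=-15 <-14, l++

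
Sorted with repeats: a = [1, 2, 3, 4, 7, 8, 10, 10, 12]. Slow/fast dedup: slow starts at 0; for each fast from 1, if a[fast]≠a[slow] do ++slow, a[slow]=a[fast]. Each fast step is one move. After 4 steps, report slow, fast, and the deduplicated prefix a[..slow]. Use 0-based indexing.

slow=4, fast=5, prefix=[1, 2, 3, 4, 7]

slow=0 fast=1: a[fast]=2≠a[slow]=1 write a[1]=2, slow++,fast++
slow=1 fast=2: a[fast]=3≠a[slow]=2 write a[2]=3, slow++,fast++
slow=2 fast=3: a[fast]=4≠a[slow]=3 write a[3]=4, slow++,fast++
slow=3 fast=4: a[fast]=7≠a[slow]=4 write a[4]=7, slow++,fast++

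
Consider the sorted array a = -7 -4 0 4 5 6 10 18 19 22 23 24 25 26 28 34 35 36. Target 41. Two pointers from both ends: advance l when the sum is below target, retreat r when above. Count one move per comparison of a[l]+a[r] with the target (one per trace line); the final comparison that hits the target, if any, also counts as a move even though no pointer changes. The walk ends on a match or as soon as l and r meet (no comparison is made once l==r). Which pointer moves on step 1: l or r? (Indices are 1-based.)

l

l=1 r=18: -7+36=29 <41, l++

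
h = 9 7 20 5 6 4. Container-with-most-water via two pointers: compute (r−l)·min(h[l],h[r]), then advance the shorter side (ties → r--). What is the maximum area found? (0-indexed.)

l=0 r=5: min(9,4)*5=20 best=20 *, r--
l=0 r=4: min(9,6)*4=24 best=24 *, r--
l=0 r=3: min(9,5)*3=15 best=24, r--
l=0 r=2: min(9,20)*2=18 best=24, l++
l=1 r=2: min(7,20)*1=7 best=24, l++

max area = 24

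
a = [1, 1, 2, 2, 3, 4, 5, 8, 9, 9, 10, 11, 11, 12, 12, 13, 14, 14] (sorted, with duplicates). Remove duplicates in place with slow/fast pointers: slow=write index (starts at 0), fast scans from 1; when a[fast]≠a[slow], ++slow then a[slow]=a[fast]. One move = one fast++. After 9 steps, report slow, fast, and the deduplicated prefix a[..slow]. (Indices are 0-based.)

slow=6, fast=10, prefix=[1, 2, 3, 4, 5, 8, 9]

slow=0 fast=1: a[fast]=1=a[slow] dup, fast++
slow=0 fast=2: a[fast]=2≠a[slow]=1 write a[1]=2, slow++,fast++
slow=1 fast=3: a[fast]=2=a[slow] dup, fast++
slow=1 fast=4: a[fast]=3≠a[slow]=2 write a[2]=3, slow++,fast++
slow=2 fast=5: a[fast]=4≠a[slow]=3 write a[3]=4, slow++,fast++
slow=3 fast=6: a[fast]=5≠a[slow]=4 write a[4]=5, slow++,fast++
slow=4 fast=7: a[fast]=8≠a[slow]=5 write a[5]=8, slow++,fast++
slow=5 fast=8: a[fast]=9≠a[slow]=8 write a[6]=9, slow++,fast++
slow=6 fast=9: a[fast]=9=a[slow] dup, fast++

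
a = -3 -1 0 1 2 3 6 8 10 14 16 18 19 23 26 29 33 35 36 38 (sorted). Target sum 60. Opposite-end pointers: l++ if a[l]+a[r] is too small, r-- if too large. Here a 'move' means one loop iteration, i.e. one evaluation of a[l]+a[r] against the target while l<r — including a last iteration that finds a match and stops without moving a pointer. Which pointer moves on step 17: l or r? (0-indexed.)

l=0 r=19: -3+38=35 <60, l++
l=1 r=19: -1+38=37 <60, l++
l=2 r=19: 0+38=38 <60, l++
l=3 r=19: 1+38=39 <60, l++
l=4 r=19: 2+38=40 <60, l++
l=5 r=19: 3+38=41 <60, l++
l=6 r=19: 6+38=44 <60, l++
l=7 r=19: 8+38=46 <60, l++
l=8 r=19: 10+38=48 <60, l++
l=9 r=19: 14+38=52 <60, l++
l=10 r=19: 16+38=54 <60, l++
l=11 r=19: 18+38=56 <60, l++
l=12 r=19: 19+38=57 <60, l++
l=13 r=19: 23+38=61 >60, r--
l=13 r=18: 23+36=59 <60, l++
l=14 r=18: 26+36=62 >60, r--
l=14 r=17: 26+35=61 >60, r--

r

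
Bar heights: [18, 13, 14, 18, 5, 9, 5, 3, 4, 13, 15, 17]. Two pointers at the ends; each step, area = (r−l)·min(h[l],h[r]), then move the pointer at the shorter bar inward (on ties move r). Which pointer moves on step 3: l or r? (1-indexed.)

l=1 r=12: min(18,17)*11=187 best=187 *, r--
l=1 r=11: min(18,15)*10=150 best=187, r--
l=1 r=10: min(18,13)*9=117 best=187, r--

r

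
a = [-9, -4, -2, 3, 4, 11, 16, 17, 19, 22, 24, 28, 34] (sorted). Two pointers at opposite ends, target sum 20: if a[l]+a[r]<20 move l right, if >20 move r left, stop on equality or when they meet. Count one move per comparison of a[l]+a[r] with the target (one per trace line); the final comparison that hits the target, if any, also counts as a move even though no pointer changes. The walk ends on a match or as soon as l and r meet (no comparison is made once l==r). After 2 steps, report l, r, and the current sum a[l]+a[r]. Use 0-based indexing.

l=1, r=11, sum=24

l=0 r=12: -9+34=25 >20, r--
l=0 r=11: -9+28=19 <20, l++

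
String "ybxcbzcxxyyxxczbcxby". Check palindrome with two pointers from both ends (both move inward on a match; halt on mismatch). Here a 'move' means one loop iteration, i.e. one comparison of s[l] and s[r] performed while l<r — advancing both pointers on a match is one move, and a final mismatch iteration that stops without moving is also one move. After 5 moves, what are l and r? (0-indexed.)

l=0 r=19: 'y'=='y', l++,r--
l=1 r=18: 'b'=='b', l++,r--
l=2 r=17: 'x'=='x', l++,r--
l=3 r=16: 'c'=='c', l++,r--
l=4 r=15: 'b'=='b', l++,r--

l=5, r=14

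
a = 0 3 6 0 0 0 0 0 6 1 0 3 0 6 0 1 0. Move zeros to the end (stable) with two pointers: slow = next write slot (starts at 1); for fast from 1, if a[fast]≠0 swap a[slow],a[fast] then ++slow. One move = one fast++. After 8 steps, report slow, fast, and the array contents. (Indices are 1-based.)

slow=3, fast=9, a=[3, 6, 0, 0, 0, 0, 0, 0, 6, 1, 0, 3, 0, 6, 0, 1, 0]

slow=1 fast=1: a[fast]=0, fast++
slow=1 fast=2: a[fast]=3≠0 swap→a[1]=3, slow++,fast++
slow=2 fast=3: a[fast]=6≠0 swap→a[2]=6, slow++,fast++
slow=3 fast=4: a[fast]=0, fast++
slow=3 fast=5: a[fast]=0, fast++
slow=3 fast=6: a[fast]=0, fast++
slow=3 fast=7: a[fast]=0, fast++
slow=3 fast=8: a[fast]=0, fast++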